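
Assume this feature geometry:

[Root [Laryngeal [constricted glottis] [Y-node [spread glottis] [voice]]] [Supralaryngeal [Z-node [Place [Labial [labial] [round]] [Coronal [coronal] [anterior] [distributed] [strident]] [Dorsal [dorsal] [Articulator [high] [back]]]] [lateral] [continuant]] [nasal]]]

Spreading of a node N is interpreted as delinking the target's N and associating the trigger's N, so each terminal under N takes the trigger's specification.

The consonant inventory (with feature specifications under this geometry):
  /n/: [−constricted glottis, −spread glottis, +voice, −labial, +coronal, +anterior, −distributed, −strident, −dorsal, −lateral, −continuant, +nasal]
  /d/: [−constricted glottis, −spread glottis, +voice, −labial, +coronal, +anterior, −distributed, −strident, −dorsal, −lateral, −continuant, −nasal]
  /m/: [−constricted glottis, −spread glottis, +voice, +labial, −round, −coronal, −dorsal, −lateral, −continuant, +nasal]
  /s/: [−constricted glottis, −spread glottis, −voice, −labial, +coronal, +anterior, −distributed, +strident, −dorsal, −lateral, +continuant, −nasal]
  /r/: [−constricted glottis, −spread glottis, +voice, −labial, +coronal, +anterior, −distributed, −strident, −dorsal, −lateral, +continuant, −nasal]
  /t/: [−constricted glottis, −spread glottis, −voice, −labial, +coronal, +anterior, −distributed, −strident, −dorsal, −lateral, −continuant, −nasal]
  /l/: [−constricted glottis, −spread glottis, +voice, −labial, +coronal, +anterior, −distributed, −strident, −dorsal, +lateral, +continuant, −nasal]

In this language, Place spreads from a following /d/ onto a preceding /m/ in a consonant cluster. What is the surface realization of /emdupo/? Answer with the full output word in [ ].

The Place node dominates the terminals [labial], [round], [coronal], [anterior], [distributed], [strident], [dorsal], [high], [back].
After delinking /m/'s Place and linking /d/'s, the affected terminals become [−labial], [+coronal], [+anterior], [−distributed], [−strident], [−dorsal]; [constricted glottis], [spread glottis], [voice], … (outside Place) are retained from /m/.
This feature bundle is that of [n], so /emdupo/ surfaces as [endupo].

[endupo]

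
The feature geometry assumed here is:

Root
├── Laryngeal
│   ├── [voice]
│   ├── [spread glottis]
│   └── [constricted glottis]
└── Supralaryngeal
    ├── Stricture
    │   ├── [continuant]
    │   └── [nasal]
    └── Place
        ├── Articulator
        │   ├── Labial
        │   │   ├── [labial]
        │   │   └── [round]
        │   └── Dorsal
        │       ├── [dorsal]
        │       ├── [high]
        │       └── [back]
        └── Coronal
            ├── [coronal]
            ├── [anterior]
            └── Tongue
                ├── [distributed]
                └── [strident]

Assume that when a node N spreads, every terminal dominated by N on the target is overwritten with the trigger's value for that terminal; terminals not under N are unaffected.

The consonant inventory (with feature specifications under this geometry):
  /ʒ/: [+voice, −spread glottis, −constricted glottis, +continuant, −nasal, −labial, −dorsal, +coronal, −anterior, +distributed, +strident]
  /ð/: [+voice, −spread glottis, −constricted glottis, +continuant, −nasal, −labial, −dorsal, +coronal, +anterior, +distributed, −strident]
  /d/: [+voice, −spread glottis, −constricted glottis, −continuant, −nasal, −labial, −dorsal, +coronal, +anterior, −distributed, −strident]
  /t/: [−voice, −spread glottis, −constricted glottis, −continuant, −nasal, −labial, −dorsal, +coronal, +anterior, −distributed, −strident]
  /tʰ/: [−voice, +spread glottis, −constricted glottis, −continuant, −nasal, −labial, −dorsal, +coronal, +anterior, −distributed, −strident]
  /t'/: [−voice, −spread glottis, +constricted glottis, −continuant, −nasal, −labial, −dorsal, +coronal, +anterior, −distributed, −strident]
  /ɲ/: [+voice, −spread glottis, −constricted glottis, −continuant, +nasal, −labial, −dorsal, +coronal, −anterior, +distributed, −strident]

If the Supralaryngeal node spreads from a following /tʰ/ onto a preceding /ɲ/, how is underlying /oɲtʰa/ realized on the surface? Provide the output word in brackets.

[odtʰa]

The Supralaryngeal node dominates the terminals [continuant], [nasal], [labial], [round], [dorsal], [high], [back], [coronal], [anterior], [distributed], [strident].
After delinking /ɲ/'s Supralaryngeal and linking /tʰ/'s, the affected terminals become [−continuant], [−nasal], [−labial], [−dorsal], [+coronal], [+anterior], [−distributed], [−strident]; [voice], [spread glottis], [constricted glottis] (outside Supralaryngeal) are retained from /ɲ/.
This feature bundle is that of [d], so /oɲtʰa/ surfaces as [odtʰa].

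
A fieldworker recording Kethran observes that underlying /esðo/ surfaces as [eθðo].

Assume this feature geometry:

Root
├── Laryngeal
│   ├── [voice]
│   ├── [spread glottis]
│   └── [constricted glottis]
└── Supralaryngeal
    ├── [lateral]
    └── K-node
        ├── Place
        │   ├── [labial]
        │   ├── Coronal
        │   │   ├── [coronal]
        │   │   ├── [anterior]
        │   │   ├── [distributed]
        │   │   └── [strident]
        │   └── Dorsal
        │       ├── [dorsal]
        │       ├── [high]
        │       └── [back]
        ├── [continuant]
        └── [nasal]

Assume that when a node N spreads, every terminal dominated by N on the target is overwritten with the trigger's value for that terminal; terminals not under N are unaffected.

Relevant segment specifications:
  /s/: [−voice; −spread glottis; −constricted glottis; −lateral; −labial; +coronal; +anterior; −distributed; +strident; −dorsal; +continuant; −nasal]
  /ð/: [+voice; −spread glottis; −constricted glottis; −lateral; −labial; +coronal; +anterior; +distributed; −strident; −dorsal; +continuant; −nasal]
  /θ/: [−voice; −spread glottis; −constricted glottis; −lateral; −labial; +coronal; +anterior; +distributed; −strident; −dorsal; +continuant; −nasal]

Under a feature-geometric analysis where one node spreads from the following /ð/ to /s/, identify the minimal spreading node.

Feature comparison: [distributed], [strident] differ between /s/ and [θ]; the remaining terminals match.
In this geometry the lowest node dominating all of them is Coronal: every daughter of Coronal dominates only a proper subset, so no lower node suffices.
Delinking /s/'s Coronal and associating /ð/'s Coronal gives precisely the feature bundle of [θ].
[voice], a feature on which the two segments disagree outside Coronal, is unchanged — nothing dominating it spread, and Coronal is the minimal sufficient constituent.

Coronal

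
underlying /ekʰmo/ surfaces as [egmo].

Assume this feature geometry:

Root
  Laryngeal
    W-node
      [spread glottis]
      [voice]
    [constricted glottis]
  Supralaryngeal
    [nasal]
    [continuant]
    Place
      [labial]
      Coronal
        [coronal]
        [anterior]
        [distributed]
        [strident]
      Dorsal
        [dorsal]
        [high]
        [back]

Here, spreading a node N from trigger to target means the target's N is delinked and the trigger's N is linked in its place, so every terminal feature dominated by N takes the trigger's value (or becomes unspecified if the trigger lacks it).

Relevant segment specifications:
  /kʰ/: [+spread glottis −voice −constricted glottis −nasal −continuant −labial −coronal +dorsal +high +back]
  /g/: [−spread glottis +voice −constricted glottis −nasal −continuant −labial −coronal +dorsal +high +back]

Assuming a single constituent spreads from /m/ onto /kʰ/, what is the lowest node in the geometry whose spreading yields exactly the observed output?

W-node

Comparing /kʰ/ with its surface form [g], the features that change are [voice], [spread glottis].
In this geometry the lowest node dominating all of them is W-node: every daughter of W-node dominates only a proper subset, so no lower node suffices.
Spreading W-node from /m/ overwrites each of those terminals with /m/'s values, yielding exactly [g].
Features on which the two segments disagree outside W-node, such as [labial], [dorsal], are unchanged — nothing dominating them spread, and W-node is the minimal sufficient constituent.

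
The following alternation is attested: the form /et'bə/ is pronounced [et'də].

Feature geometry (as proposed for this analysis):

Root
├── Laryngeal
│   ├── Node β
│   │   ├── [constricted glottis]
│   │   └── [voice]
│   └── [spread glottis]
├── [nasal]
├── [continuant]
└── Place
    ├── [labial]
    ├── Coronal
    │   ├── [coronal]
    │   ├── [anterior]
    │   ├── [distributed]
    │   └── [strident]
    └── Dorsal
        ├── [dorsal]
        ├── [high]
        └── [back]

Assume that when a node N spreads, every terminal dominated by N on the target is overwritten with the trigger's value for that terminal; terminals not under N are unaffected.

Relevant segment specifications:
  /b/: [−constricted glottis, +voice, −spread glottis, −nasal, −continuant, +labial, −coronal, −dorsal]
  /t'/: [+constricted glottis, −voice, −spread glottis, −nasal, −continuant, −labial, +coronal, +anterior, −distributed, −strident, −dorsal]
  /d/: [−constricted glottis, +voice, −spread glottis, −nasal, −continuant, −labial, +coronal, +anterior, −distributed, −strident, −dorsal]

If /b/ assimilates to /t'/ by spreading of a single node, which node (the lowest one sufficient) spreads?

Feature comparison: [labial], [coronal], [anterior], [distributed], [strident] differ between /b/ and [d]; the remaining terminals match.
The smallest constituent containing every changed terminal is Place — each of its daughters lacks at least one of the affected features.
If Place spreads, every terminal under it takes /t'/'s value, producing [d] as observed.
Since [voice], [constricted glottis] are preserved even though /t'/ disagrees there, no node above Place spread.

Place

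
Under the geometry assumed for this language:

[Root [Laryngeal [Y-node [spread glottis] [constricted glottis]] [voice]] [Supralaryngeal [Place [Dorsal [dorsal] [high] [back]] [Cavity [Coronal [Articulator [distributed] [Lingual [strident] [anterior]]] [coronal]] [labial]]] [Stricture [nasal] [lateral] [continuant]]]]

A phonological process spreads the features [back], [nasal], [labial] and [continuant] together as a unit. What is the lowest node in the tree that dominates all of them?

Supralaryngeal

[back] is immediately dominated by Dorsal.
[nasal] is immediately dominated by Stricture.
[labial] is immediately dominated by Cavity.
[continuant] is immediately dominated by Stricture.
The lowest node appearing on every path is Supralaryngeal; each proper daughter of Supralaryngeal fails to dominate at least one of the listed features.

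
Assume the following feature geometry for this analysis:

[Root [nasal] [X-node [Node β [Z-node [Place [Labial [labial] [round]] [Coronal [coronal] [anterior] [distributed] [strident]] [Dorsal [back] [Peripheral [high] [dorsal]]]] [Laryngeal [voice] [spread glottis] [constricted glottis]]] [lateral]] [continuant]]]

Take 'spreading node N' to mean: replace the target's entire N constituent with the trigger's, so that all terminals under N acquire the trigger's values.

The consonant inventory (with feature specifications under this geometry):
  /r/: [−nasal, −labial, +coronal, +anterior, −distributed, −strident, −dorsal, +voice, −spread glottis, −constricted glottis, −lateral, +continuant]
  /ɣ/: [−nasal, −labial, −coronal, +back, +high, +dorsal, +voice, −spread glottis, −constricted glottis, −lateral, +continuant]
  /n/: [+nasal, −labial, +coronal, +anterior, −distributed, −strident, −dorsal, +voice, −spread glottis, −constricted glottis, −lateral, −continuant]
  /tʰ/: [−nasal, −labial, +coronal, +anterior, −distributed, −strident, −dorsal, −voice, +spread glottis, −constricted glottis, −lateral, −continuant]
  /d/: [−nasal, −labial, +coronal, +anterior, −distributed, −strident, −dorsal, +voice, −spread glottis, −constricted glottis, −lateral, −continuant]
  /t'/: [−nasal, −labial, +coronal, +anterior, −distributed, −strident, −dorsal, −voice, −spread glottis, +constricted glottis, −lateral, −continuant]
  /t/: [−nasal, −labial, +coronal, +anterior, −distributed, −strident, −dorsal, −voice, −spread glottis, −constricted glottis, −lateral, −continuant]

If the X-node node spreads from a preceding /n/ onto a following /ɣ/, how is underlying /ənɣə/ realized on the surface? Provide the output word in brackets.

[əndə]

X-node immediately or transitively dominates [labial], [round], [coronal], [anterior], [distributed], [strident], [back], [high], [dorsal], [voice], [spread glottis], [constricted glottis], [lateral], [continuant].
The target acquires /n/'s values for everything under X-node — [−labial], [+coronal], [+anterior], [−distributed], [−strident], [−dorsal], [+voice], [−spread glottis], [−constricted glottis], [−lateral], [−continuant] — while keeping its own [nasal].
This feature bundle is that of [d], so /ənɣə/ surfaces as [əndə].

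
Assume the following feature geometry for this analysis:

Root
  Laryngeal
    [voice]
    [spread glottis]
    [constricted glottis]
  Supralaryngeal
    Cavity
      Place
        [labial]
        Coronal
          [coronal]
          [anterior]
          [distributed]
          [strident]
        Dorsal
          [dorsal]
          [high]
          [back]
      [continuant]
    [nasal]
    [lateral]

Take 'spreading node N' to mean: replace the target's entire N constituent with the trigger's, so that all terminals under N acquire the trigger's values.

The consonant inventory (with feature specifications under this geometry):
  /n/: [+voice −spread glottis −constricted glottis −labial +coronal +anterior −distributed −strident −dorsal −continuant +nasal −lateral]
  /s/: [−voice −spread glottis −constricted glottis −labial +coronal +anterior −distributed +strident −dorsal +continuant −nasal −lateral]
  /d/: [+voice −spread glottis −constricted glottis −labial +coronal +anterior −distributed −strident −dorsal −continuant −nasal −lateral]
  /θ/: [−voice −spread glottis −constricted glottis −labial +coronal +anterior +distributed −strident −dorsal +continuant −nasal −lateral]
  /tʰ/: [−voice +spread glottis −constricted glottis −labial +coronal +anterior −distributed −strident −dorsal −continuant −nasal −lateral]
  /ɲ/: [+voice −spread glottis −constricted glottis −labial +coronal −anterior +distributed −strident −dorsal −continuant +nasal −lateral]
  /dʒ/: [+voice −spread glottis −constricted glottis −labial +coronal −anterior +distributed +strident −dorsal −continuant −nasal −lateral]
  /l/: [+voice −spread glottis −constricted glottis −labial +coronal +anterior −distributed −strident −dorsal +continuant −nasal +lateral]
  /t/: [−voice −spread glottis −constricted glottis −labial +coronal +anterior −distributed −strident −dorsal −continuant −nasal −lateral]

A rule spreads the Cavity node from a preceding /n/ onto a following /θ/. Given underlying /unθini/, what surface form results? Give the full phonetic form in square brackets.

Terminals under Cavity in this geometry: [labial], [coronal], [anterior], [distributed], [strident], [dorsal], [high], [back], [continuant].
After delinking /θ/'s Cavity and linking /n/'s, the affected terminals become [−labial], [+coronal], [+anterior], [−distributed], [−strident], [−dorsal], [−continuant]; [voice], [spread glottis], [constricted glottis], … (outside Cavity) are retained from /θ/.
The resulting bundle matches /t/ in the inventory; substituting it for /θ/ gives [untini].

[untini]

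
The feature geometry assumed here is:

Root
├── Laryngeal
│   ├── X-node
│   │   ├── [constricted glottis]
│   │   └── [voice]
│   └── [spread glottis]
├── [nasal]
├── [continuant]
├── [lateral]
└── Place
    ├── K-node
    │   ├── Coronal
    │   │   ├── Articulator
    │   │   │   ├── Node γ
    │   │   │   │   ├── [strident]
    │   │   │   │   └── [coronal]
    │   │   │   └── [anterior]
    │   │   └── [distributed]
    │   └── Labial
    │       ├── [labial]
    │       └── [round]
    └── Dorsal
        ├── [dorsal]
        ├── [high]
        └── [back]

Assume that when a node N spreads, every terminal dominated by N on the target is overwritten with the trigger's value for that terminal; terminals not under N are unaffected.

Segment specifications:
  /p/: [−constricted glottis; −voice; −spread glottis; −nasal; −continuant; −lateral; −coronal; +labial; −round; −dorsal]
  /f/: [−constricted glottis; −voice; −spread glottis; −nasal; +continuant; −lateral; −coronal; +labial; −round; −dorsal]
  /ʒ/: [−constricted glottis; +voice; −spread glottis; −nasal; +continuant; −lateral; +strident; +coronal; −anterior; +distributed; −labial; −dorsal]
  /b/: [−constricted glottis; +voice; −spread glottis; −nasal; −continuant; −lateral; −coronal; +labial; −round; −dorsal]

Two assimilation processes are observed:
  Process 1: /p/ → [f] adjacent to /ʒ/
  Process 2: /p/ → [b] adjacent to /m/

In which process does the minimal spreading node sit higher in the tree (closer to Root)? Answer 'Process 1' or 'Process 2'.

Process 1

Process 1 alters [continuant]; the lowest dominating node is [continuant] (depth 1 from Root).
Process 2 alters [voice]; the lowest dominating node is [voice] (depth 3 from Root).
Depth 1 < depth 3; Process 1 involves the structurally higher constituent [continuant].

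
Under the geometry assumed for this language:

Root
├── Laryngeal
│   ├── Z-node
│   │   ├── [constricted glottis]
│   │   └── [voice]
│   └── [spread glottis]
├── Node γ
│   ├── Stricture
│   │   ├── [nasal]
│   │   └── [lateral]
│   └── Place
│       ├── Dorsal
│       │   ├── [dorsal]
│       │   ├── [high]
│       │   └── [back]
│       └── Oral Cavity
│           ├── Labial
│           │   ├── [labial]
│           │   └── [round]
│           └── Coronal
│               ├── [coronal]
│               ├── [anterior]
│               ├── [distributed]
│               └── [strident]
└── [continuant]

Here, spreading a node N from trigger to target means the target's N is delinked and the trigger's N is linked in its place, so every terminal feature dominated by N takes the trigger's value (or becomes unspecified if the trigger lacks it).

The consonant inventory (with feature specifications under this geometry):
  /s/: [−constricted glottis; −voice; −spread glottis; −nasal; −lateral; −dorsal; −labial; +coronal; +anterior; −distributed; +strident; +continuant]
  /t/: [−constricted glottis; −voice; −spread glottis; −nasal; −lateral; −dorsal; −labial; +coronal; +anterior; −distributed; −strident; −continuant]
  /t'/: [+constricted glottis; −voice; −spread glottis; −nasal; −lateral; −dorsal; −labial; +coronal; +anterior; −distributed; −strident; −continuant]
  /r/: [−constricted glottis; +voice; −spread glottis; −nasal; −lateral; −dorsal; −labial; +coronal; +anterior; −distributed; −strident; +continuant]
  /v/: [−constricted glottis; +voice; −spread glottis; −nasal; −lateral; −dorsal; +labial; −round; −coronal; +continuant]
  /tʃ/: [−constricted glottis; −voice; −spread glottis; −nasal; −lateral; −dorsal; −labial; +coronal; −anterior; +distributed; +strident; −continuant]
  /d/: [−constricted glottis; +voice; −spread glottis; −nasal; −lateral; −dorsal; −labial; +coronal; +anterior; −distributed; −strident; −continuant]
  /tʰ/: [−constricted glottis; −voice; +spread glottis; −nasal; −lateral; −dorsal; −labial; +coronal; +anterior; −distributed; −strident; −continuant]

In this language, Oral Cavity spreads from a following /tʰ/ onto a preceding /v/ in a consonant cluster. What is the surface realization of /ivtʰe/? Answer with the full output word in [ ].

[irtʰe]

The Oral Cavity node dominates the terminals [labial], [round], [coronal], [anterior], [distributed], [strident].
Spreading Oral Cavity from /tʰ/ onto /v/ replaces those values with /tʰ/'s: [−labial], [+coronal], [+anterior], [−distributed], [−strident]. Features outside Oral Cavity ([constricted glottis], [voice], [spread glottis], …) stay as in /v/.
Among the inventory, only /r/ has exactly this specification, giving the surface form [irtʰe].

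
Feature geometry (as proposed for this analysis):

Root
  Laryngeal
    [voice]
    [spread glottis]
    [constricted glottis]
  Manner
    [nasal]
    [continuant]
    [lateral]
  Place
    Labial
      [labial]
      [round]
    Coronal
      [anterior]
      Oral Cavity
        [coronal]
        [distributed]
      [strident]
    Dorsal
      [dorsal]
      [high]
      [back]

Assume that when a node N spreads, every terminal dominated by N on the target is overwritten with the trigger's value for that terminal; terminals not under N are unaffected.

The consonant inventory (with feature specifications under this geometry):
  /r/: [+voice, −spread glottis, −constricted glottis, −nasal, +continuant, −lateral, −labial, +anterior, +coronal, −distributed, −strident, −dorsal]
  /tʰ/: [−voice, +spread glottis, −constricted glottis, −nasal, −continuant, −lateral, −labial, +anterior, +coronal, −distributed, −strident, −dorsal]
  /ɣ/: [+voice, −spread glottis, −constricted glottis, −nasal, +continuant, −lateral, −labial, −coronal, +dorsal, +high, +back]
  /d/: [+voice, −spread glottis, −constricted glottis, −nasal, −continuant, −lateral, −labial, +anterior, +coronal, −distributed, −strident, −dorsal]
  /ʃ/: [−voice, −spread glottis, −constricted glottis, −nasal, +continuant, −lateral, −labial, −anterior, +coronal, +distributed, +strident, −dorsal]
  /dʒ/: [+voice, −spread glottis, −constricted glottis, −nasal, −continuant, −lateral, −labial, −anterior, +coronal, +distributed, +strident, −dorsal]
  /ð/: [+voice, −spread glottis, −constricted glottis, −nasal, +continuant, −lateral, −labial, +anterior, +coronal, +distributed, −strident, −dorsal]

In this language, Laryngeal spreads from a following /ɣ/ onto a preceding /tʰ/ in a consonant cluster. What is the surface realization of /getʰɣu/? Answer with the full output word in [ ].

The Laryngeal node dominates the terminals [voice], [spread glottis], [constricted glottis].
After delinking /tʰ/'s Laryngeal and linking /ɣ/'s, the affected terminals become [+voice], [−spread glottis], [−constricted glottis]; [nasal], [continuant], [lateral], … (outside Laryngeal) are retained from /tʰ/.
This feature bundle is that of [d], so /getʰɣu/ surfaces as [gedɣu].

[gedɣu]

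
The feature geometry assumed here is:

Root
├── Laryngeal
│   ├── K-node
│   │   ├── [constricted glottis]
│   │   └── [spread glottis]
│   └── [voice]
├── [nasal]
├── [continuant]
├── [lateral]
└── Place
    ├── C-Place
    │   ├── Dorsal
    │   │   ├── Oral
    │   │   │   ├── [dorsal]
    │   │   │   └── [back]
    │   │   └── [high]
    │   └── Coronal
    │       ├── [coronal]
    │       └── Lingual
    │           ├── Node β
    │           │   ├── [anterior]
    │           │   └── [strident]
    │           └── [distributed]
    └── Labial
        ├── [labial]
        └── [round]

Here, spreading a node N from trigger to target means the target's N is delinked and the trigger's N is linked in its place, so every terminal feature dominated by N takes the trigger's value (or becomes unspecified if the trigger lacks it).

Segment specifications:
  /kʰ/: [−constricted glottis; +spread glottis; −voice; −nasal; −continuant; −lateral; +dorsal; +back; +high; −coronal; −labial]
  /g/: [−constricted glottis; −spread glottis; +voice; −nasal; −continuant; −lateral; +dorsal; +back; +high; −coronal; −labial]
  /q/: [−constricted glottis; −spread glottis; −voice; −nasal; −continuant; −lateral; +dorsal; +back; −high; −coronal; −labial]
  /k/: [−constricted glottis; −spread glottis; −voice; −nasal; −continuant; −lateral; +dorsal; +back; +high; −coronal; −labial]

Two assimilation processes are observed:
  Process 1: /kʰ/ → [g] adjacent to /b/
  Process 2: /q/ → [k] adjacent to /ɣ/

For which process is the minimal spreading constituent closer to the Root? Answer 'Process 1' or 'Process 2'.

Process 1 alters [voice], [spread glottis]; the lowest common ancestor is Laryngeal (depth 1 from Root).
Process 2 alters [high]; the lowest dominating node is [high] (depth 4 from Root).
Laryngeal (depth 1) sits above [high] (depth 4), making Process 1 the one with the higher spreading node.

Process 1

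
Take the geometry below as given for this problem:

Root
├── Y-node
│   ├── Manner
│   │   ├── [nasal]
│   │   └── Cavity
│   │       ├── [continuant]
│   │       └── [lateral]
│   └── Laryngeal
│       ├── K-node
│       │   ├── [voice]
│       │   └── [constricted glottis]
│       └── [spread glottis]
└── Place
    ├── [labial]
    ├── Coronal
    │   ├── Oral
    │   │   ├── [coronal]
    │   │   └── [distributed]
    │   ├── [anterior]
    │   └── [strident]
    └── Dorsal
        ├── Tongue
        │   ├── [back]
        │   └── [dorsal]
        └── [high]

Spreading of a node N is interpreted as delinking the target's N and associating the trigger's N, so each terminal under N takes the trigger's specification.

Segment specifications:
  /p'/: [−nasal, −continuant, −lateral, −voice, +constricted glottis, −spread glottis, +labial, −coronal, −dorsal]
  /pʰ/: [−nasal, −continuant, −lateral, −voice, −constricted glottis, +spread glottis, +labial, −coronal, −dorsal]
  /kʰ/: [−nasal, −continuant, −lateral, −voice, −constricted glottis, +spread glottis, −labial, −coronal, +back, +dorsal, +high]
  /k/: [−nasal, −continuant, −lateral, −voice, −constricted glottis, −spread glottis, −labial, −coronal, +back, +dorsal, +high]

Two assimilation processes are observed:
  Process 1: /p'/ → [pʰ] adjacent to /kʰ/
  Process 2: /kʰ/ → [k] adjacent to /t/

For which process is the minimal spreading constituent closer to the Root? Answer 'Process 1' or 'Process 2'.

Process 1

Process 1: the features that change are [spread glottis], [constricted glottis]; the minimal node is Laryngeal (depth 2).
Process 2 alters [spread glottis]; the lowest dominating node is [spread glottis] (depth 3 from Root).
Depth 2 < depth 3; Process 1 involves the structurally higher constituent Laryngeal.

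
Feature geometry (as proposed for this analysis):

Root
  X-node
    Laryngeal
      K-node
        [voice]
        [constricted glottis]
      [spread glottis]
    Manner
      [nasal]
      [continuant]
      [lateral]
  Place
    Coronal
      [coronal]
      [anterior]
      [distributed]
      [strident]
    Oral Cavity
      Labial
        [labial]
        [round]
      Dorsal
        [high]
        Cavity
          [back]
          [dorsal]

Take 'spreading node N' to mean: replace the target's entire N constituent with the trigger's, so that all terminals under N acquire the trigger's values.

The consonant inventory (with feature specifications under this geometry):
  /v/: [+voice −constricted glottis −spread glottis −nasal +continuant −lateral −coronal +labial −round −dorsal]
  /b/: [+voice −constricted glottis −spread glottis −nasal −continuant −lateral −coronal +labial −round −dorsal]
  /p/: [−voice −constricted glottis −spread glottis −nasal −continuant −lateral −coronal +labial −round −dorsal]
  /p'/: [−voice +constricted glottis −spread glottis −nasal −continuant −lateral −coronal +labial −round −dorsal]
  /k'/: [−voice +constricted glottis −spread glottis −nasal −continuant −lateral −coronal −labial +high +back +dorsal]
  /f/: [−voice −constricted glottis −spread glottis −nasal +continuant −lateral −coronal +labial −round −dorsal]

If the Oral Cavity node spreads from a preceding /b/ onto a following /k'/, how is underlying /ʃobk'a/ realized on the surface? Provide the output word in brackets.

[ʃobp'a]

Terminals under Oral Cavity in this geometry: [labial], [round], [high], [back], [dorsal].
After delinking /k'/'s Oral Cavity and linking /b/'s, the affected terminals become [+labial], [−round], [−dorsal]; [voice], [constricted glottis], [spread glottis], … (outside Oral Cavity) are retained from /k'/.
This feature bundle is that of [p'], so /ʃobk'a/ surfaces as [ʃobp'a].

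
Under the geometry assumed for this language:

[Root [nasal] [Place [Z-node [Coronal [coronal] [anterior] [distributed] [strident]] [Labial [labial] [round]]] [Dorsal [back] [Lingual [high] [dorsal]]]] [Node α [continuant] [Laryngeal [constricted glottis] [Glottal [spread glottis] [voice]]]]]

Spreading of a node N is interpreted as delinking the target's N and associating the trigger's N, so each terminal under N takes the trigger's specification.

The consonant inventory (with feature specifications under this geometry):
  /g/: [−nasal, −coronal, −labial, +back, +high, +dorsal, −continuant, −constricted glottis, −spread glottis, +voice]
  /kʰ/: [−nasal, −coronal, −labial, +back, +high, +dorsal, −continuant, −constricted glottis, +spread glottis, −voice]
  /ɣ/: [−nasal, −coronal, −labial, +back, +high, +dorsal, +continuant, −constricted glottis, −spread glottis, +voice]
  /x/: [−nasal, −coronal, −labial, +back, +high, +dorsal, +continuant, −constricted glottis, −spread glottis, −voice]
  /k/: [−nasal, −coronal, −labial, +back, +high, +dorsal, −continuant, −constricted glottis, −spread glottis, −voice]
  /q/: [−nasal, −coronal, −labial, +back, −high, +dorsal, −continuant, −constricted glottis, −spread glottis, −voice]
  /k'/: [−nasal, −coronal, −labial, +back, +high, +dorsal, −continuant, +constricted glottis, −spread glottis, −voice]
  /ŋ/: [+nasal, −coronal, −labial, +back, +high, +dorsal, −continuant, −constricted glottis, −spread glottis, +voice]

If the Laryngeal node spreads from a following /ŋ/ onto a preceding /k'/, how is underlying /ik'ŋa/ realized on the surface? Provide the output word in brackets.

[igŋa]

Terminals under Laryngeal in this geometry: [constricted glottis], [spread glottis], [voice].
Spreading Laryngeal from /ŋ/ onto /k'/ replaces those values with /ŋ/'s: [−constricted glottis], [−spread glottis], [+voice]. Features outside Laryngeal ([nasal], [coronal], [labial], …) stay as in /k'/.
The resulting bundle matches /g/ in the inventory; substituting it for /k'/ gives [igŋa].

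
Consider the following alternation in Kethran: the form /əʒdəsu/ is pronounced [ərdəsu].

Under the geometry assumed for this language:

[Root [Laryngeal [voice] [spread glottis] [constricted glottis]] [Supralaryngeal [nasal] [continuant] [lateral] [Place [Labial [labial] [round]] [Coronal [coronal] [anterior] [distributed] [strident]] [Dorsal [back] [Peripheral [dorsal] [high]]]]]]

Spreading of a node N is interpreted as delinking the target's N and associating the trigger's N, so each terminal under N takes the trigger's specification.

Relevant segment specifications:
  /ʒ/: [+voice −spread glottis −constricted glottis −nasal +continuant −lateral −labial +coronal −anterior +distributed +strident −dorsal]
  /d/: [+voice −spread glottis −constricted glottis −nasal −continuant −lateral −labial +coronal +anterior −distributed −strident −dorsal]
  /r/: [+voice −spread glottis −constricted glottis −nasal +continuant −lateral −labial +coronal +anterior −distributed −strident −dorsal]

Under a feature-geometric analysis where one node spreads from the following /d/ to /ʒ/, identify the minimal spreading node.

Coronal

Feature comparison: [anterior], [distributed], [strident] differ between /ʒ/ and [r]; the remaining terminals match.
These terminals are all dominated by Coronal, and no proper subconstituent of Coronal covers them all; Coronal is their lowest common ancestor.
If Coronal spreads, every terminal under it takes /d/'s value, producing [r] as observed.
[continuant], a feature on which the two segments disagree outside Coronal, is unchanged — nothing dominating it spread, and Coronal is the minimal sufficient constituent.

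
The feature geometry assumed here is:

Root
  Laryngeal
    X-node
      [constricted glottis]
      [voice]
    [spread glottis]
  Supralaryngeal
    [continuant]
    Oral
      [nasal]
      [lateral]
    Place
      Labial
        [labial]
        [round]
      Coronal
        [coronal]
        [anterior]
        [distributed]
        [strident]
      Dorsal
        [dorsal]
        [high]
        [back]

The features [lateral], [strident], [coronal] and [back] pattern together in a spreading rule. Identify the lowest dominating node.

Supralaryngeal

[lateral]: Root → Supralaryngeal → Oral → [lateral].
[strident]: Root → Supralaryngeal → Place → Coronal → [strident].
[coronal]: Root → Supralaryngeal → Place → Coronal → [coronal].
[back]: Root → Supralaryngeal → Place → Dorsal → [back].
These paths first converge at Supralaryngeal; no daughter of Supralaryngeal dominates all 4 features, so Supralaryngeal is the minimal constituent.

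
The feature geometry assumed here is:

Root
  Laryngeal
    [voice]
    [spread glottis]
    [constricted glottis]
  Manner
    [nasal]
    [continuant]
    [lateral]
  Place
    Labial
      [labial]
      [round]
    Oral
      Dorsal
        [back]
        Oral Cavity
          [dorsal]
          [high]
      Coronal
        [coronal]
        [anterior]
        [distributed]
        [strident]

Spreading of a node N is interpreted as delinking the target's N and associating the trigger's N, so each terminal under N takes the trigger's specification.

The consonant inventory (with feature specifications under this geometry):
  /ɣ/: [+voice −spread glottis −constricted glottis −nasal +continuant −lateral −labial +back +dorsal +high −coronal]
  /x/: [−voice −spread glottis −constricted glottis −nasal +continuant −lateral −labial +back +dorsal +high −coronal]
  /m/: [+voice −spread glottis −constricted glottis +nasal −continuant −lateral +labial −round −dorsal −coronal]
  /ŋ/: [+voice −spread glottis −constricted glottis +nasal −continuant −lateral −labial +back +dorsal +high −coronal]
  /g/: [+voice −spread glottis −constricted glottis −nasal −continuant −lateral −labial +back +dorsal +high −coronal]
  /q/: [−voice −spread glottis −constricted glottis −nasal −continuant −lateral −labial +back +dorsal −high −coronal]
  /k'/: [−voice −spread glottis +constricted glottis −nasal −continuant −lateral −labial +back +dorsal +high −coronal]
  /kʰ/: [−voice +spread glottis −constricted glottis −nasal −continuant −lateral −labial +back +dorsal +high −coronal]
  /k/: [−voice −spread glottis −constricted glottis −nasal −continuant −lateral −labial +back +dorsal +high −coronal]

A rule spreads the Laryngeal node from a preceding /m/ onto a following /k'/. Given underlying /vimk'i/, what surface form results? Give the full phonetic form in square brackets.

[vimgi]

The Laryngeal node dominates the terminals [voice], [spread glottis], [constricted glottis].
The target acquires /m/'s values for everything under Laryngeal — [+voice], [−spread glottis], [−constricted glottis] — while keeping its own [nasal], [continuant], [lateral], ….
This feature bundle is that of [g], so /vimk'i/ surfaces as [vimgi].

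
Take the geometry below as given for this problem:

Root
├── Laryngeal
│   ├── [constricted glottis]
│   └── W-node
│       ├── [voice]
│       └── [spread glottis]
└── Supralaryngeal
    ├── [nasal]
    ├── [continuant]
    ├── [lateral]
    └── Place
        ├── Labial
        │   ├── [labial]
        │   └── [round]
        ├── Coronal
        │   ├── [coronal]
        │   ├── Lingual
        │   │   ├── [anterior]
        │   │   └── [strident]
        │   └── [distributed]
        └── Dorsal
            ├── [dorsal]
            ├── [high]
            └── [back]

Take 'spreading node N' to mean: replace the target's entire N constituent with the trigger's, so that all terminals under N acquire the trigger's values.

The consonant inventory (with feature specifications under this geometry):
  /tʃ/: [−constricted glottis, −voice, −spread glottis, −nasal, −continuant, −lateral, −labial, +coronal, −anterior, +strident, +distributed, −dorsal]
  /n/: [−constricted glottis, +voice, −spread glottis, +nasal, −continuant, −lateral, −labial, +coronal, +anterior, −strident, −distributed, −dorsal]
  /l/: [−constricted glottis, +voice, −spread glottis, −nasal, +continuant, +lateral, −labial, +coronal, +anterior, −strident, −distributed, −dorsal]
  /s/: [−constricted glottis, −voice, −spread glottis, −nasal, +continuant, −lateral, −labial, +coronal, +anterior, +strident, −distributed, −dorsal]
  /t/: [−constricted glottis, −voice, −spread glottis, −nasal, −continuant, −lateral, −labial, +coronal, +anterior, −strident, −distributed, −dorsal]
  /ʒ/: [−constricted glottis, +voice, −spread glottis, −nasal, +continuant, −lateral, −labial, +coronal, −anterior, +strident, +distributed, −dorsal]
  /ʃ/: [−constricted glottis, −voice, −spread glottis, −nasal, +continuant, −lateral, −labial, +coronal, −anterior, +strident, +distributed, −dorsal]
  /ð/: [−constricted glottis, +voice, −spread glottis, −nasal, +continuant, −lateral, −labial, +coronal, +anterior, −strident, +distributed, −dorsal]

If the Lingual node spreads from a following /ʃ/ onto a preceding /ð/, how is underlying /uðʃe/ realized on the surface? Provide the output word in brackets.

[uʒʃe]

The Lingual node dominates the terminals [anterior], [strident].
Spreading Lingual from /ʃ/ onto /ð/ replaces those values with /ʃ/'s: [−anterior], [+strident]. Features outside Lingual ([constricted glottis], [voice], [spread glottis], …) stay as in /ð/.
The resulting bundle matches /ʒ/ in the inventory; substituting it for /ð/ gives [uʒʃe].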